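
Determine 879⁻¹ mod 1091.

By the extended Euclidean algorithm:
1091 = 1*879 + 212
879 = 4*212 + 31
212 = 6*31 + 26
31 = 1*26 + 5
26 = 5*5 + 1
5 = 5*1 + 0
gcd(879, 1091) = 1, so the inverse exists.
Back-substitute for 1:
1 = 1*26 − 5*5
  = −5*31 + 6*26
  = 6*212 − 41*31
  = −41*879 + 170*212
  = 170*1091 − 211*879
So 879⁻¹ ≡ −211 ≡ 880 (mod 1091).

880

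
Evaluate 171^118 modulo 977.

808

Using repeated squaring:
118 in binary is 1110110, i.e. 118 = 64 + 32 + 16 + 4 + 2.
171^1 ≡ 171 (mod 977)
171^2 ≡ 171^2 = 29241 ≡ 908 (mod 977)
171^4 ≡ 908^2 = 824464 ≡ 853 (mod 977)
171^8 ≡ 853^2 = 727609 ≡ 721 (mod 977)
171^16 ≡ 721^2 = 519841 ≡ 77 (mod 977)
171^32 ≡ 77^2 = 5929 ≡ 67 (mod 977)
171^64 ≡ 67^2 = 4489 ≡ 581 (mod 977)
171^118 = 171^64 × 171^32 × 171^16 × 171^4 × 171^2 ≡ 581 × 67 × 77 × 853 × 908 (mod 977).
Accumulate the product:
581 × 67 = 38927 ≡ 824
824 × 77 = 63448 ≡ 920
920 × 853 = 784760 ≡ 229
229 × 908 = 207932 ≡ 808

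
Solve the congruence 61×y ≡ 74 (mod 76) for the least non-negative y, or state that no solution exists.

66

gcd(61, 76) = 1, so a unique solution mod 76 exists.
61⁻¹ ≡ 5 (mod 76).
y ≡ 5×74 ≡ 66 (mod 76).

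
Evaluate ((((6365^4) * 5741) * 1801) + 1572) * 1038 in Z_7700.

5686

(6365)^4 ≡ 5525 (mod 7700)
5525 * 5741 = 31719025 ≡ 2725 (mod 7700)
2725 * 1801 = 4907725 ≡ 2825 (mod 7700)
2825 + 1572 = 4397
4397 * 1038 = 4564086 ≡ 5686 (mod 7700)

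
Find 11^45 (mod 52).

47

Compute successive squares:
11^1 ≡ 11 (mod 52)
11^2 ≡ 11^2 = 121 ≡ 17 (mod 52)
11^4 ≡ 17^2 = 289 ≡ 29 (mod 52)
11^8 ≡ 29^2 = 841 ≡ 9 (mod 52)
11^16 ≡ 9^2 = 81 ≡ 29 (mod 52)
11^32 ≡ 29^2 = 841 ≡ 9 (mod 52)
11^45 = 11^32 × 11^8 × 11^4 × 11^1 ≡ 9 × 9 × 29 × 11 (mod 52).
Accumulate the product:
9 × 9 = 81 ≡ 29
29 × 29 = 841 ≡ 9
9 × 11 = 99 ≡ 47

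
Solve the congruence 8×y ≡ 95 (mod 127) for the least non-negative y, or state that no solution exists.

123

gcd(8, 127) = 1, so a unique solution mod 127 exists.
8⁻¹ ≡ 16 (mod 127).
y ≡ 16×95 ≡ 123 (mod 127).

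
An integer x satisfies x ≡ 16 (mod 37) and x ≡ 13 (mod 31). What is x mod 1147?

571

37⁻¹ mod 31: 37×26 ≡ 1 (mod 31), so 37⁻¹ ≡ 26.
x = 16 + 37×((13 − 16)×26 mod 31) = 16 + 37×15 = 571.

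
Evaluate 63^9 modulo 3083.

568

Compute successive squares:
9 in binary is 1001, i.e. 9 = 8 + 1.
63^1 ≡ 63 (mod 3083)
63^2 ≡ 63^2 = 3969 ≡ 886 (mod 3083)
63^4 ≡ 886^2 = 784996 ≡ 1914 (mod 3083)
63^8 ≡ 1914^2 = 3663396 ≡ 792 (mod 3083)
63^9 = 63^8 × 63^1 ≡ 792 × 63 (mod 3083).
792 × 63 = 49896 ≡ 568 (mod 3083).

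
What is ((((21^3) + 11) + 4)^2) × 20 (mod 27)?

(21)^3 ≡ 0 (mod 27)
0 + 11 = 11
11 + 4 = 15
(15)^2 ≡ 9 (mod 27)
9 × 20 = 180 ≡ 18 (mod 27)

18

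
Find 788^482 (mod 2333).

1118

Using repeated squaring:
482 in binary is 111100010, i.e. 482 = 256 + 128 + 64 + 32 + 2.
788^1 ≡ 788 (mod 2333)
788^2 ≡ 788^2 = 620944 ≡ 366 (mod 2333)
788^4 ≡ 366^2 = 133956 ≡ 975 (mod 2333)
788^8 ≡ 975^2 = 950625 ≡ 1094 (mod 2333)
788^16 ≡ 1094^2 = 1196836 ≡ 7 (mod 2333)
788^32 ≡ 7^2 = 49 (mod 2333)
788^64 ≡ 49^2 = 2401 ≡ 68 (mod 2333)
788^128 ≡ 68^2 = 4624 ≡ 2291 (mod 2333)
788^256 ≡ 2291^2 = 5248681 ≡ 1764 (mod 2333)
788^482 = 788^256 × 788^128 × 788^64 × 788^32 × 788^2 ≡ 1764 × 2291 × 68 × 49 × 366 (mod 2333).
Accumulate the product:
1764 × 2291 = 4041324 ≡ 568
568 × 68 = 38624 ≡ 1296
1296 × 49 = 63504 ≡ 513
513 × 366 = 187758 ≡ 1118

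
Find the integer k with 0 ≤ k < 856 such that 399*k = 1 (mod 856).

487

By the extended Euclidean algorithm:
856 = 2*399 + 58
399 = 6*58 + 51
58 = 1*51 + 7
51 = 7*7 + 2
7 = 3*2 + 1
2 = 2*1 + 0
gcd(399, 856) = 1, so the inverse exists.
Bézout: 1 = 172*856 − 369*399.
So 399⁻¹ ≡ −369 ≡ 487 (mod 856).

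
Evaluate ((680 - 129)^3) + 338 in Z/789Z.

709

680 - 129 = 551
(551)^3 ≡ 371 (mod 789)
371 + 338 = 709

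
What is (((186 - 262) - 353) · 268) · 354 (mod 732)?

186 - 262 = -76 ≡ 656 (mod 732)
656 - 353 = 303
303 · 268 = 81204 ≡ 684 (mod 732)
684 · 354 = 242136 ≡ 576 (mod 732)

576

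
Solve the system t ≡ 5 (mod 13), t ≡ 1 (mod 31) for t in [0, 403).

187

13⁻¹ mod 31: 13·12 ≡ 1 (mod 31), so 13⁻¹ ≡ 12.
t = 5 + 13·((1 − 5)·12 mod 31) = 5 + 13·14 = 187.
Check: 187 mod 13 = 5, 187 mod 31 = 1. ✓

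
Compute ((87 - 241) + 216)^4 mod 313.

87 - 241 = -154 ≡ 159 (mod 313)
159 + 216 = 375 ≡ 62 (mod 313)
(62)^4 ≡ 232 (mod 313)

232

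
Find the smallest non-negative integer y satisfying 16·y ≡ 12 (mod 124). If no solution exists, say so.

24

gcd(16, 124) = 4, and 4 | 12, so solutions exist.
Divide through by 4: 4·y ≡ 3 (mod 31).
4⁻¹ ≡ 8 (mod 31).
y ≡ 8·3 ≡ 24 (mod 31).
The smallest non-negative solution is y = 24.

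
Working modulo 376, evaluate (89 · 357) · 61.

89 · 357 = 31773 ≡ 189 (mod 376)
189 · 61 = 11529 ≡ 249 (mod 376)

249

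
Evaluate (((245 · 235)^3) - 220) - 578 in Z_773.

245 · 235 = 57575 ≡ 373 (mod 773)
(373)^3 ≡ 535 (mod 773)
535 - 220 = 315
315 - 578 = -263 ≡ 510 (mod 773)

510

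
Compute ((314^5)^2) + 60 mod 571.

(314)^5 ≡ 507 (mod 571)
(507)^2 ≡ 99 (mod 571)
99 + 60 = 159

159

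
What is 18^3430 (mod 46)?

12

18^1 ≡ 18 (mod 46)
18^2 ≡ 18^2 = 324 ≡ 2 (mod 46)
18^4 ≡ 2^2 = 4 (mod 46)
18^8 ≡ 4^2 = 16 (mod 46)
18^16 ≡ 16^2 = 256 ≡ 26 (mod 46)
18^32 ≡ 26^2 = 676 ≡ 32 (mod 46)
18^64 ≡ 32^2 = 1024 ≡ 12 (mod 46)
18^128 ≡ 12^2 = 144 ≡ 6 (mod 46)
18^256 ≡ 6^2 = 36 (mod 46)
18^512 ≡ 36^2 = 1296 ≡ 8 (mod 46)
18^1024 ≡ 8^2 = 64 ≡ 18 (mod 46)
18^2048 ≡ 18^2 = 324 ≡ 2 (mod 46)
18^3430 = 18^2048 * 18^1024 * 18^256 * 18^64 * 18^32 * 18^4 * 18^2 ≡ 2 * 18 * 36 * 12 * 32 * 4 * 2 (mod 46).
Accumulate the product:
2 * 18 = 36
36 * 36 = 1296 ≡ 8
8 * 12 = 96 ≡ 4
4 * 32 = 128 ≡ 36
36 * 4 = 144 ≡ 6
6 * 2 = 12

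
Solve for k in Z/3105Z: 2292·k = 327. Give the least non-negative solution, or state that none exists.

gcd(2292, 3105) = 3, and 3 | 327, so solutions exist.
Divide through by 3: 764·k ≡ 109 (mod 1035).
764⁻¹ ≡ 359 (mod 1035).
k ≡ 359·109 ≡ 836 (mod 1035).
The smallest non-negative solution is k = 836.

836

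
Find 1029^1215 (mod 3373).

Using repeated squaring:
1029^1 ≡ 1029 (mod 3373)
1029^2 ≡ 1029^2 = 1058841 ≡ 3092 (mod 3373)
1029^4 ≡ 3092^2 = 9560464 ≡ 1382 (mod 3373)
1029^8 ≡ 1382^2 = 1909924 ≡ 806 (mod 3373)
1029^16 ≡ 806^2 = 649636 ≡ 2020 (mod 3373)
1029^32 ≡ 2020^2 = 4080400 ≡ 2443 (mod 3373)
1029^64 ≡ 2443^2 = 5968249 ≡ 1412 (mod 3373)
1029^128 ≡ 1412^2 = 1993744 ≡ 301 (mod 3373)
1029^256 ≡ 301^2 = 90601 ≡ 2903 (mod 3373)
1029^512 ≡ 2903^2 = 8427409 ≡ 1655 (mod 3373)
1029^1024 ≡ 1655^2 = 2739025 ≡ 149 (mod 3373)
1029^1215 = 1029^1024 · 1029^128 · 1029^32 · 1029^16 · 1029^8 · 1029^4 · 1029^2 · 1029^1 ≡ 149 · 301 · 2443 · 2020 · 806 · 1382 · 3092 · 1029 (mod 3373).
Accumulate the product:
149 · 301 = 44849 ≡ 1000
1000 · 2443 = 2443000 ≡ 948
948 · 2020 = 1914960 ≡ 2469
2469 · 806 = 1990014 ≡ 3317
3317 · 1382 = 4584094 ≡ 187
187 · 3092 = 578204 ≡ 1421
1421 · 1029 = 1462209 ≡ 1700

1700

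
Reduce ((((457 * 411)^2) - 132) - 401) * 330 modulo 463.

167

457 * 411 = 187827 ≡ 312 (mod 463)
(312)^2 ≡ 114 (mod 463)
114 - 132 = -18 ≡ 445 (mod 463)
445 - 401 = 44
44 * 330 = 14520 ≡ 167 (mod 463)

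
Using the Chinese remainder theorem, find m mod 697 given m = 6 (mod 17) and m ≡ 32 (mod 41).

278

17⁻¹ mod 41: 17×29 ≡ 1 (mod 41), so 17⁻¹ ≡ 29.
m = 6 + 17×((32 − 6)×29 mod 41) = 6 + 17×16 = 278.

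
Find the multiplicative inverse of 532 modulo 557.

401

557 = 1*532 + 25
532 = 21*25 + 7
25 = 3*7 + 4
7 = 1*4 + 3
4 = 1*3 + 1
3 = 3*1 + 0
gcd(532, 557) = 1, so the inverse exists.
Back-substitute for 1:
1 = 1*4 − 1*3
  = −1*7 + 2*4
  = 2*25 − 7*7
  = −7*532 + 149*25
  = 149*557 − 156*532
So 532⁻¹ ≡ −156 ≡ 401 (mod 557).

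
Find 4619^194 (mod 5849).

194 in binary is 11000010, i.e. 194 = 128 + 64 + 2.
4619^1 ≡ 4619 (mod 5849)
4619^2 ≡ 4619^2 = 21335161 ≡ 3858 (mod 5849)
4619^4 ≡ 3858^2 = 14884164 ≡ 4308 (mod 5849)
4619^8 ≡ 4308^2 = 18558864 ≡ 5836 (mod 5849)
4619^16 ≡ 5836^2 = 34058896 ≡ 169 (mod 5849)
4619^32 ≡ 169^2 = 28561 ≡ 5165 (mod 5849)
4619^64 ≡ 5165^2 = 26677225 ≡ 5785 (mod 5849)
4619^128 ≡ 5785^2 = 33466225 ≡ 4096 (mod 5849)
4619^194 = 4619^128 * 4619^64 * 4619^2 ≡ 4096 * 5785 * 3858 (mod 5849).
Accumulate the product:
4096 * 5785 = 23695360 ≡ 1061
1061 * 3858 = 4093338 ≡ 4887

4887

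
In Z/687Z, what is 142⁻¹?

687 = 4*142 + 119
142 = 1*119 + 23
119 = 5*23 + 4
23 = 5*4 + 3
4 = 1*3 + 1
3 = 3*1 + 0
gcd(142, 687) = 1, so the inverse exists.
Bézout: 1 = 37*687 − 179*142.
So 142⁻¹ ≡ −179 ≡ 508 (mod 687).

508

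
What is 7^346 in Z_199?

16

346 in binary is 101011010, i.e. 346 = 256 + 64 + 16 + 8 + 2.
7^1 ≡ 7 (mod 199)
7^2 ≡ 7^2 = 49 (mod 199)
7^4 ≡ 49^2 = 2401 ≡ 13 (mod 199)
7^8 ≡ 13^2 = 169 (mod 199)
7^16 ≡ 169^2 = 28561 ≡ 104 (mod 199)
7^32 ≡ 104^2 = 10816 ≡ 70 (mod 199)
7^64 ≡ 70^2 = 4900 ≡ 124 (mod 199)
7^128 ≡ 124^2 = 15376 ≡ 53 (mod 199)
7^256 ≡ 53^2 = 2809 ≡ 23 (mod 199)
7^346 = 7^256 * 7^64 * 7^16 * 7^8 * 7^2 ≡ 23 * 124 * 104 * 169 * 49 (mod 199).
Accumulate the product:
23 * 124 = 2852 ≡ 66
66 * 104 = 6864 ≡ 98
98 * 169 = 16562 ≡ 45
45 * 49 = 2205 ≡ 16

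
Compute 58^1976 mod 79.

By square-and-multiply:
1976 in binary is 11110111000, i.e. 1976 = 1024 + 512 + 256 + 128 + 32 + 16 + 8.
58^1 ≡ 58 (mod 79)
58^2 ≡ 58^2 = 3364 ≡ 46 (mod 79)
58^4 ≡ 46^2 = 2116 ≡ 62 (mod 79)
58^8 ≡ 62^2 = 3844 ≡ 52 (mod 79)
58^16 ≡ 52^2 = 2704 ≡ 18 (mod 79)
58^32 ≡ 18^2 = 324 ≡ 8 (mod 79)
58^64 ≡ 8^2 = 64 (mod 79)
58^128 ≡ 64^2 = 4096 ≡ 67 (mod 79)
58^256 ≡ 67^2 = 4489 ≡ 65 (mod 79)
58^512 ≡ 65^2 = 4225 ≡ 38 (mod 79)
58^1024 ≡ 38^2 = 1444 ≡ 22 (mod 79)
58^1976 = 58^1024 × 58^512 × 58^256 × 58^128 × 58^32 × 58^16 × 58^8 ≡ 22 × 38 × 65 × 67 × 8 × 18 × 52 (mod 79).
Accumulate the product:
22 × 38 = 836 ≡ 46
46 × 65 = 2990 ≡ 67
67 × 67 = 4489 ≡ 65
65 × 8 = 520 ≡ 46
46 × 18 = 828 ≡ 38
38 × 52 = 1976 ≡ 1

1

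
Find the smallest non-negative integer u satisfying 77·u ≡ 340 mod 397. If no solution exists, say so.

123

gcd(77, 397) = 1, so a unique solution mod 397 exists.
77⁻¹ ≡ 165 (mod 397).
u ≡ 165·340 ≡ 123 (mod 397).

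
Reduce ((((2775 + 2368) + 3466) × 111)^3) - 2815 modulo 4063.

2775 + 2368 = 5143 ≡ 1080 (mod 4063)
1080 + 3466 = 4546 ≡ 483 (mod 4063)
483 × 111 = 53613 ≡ 794 (mod 4063)
(794)^3 ≡ 521 (mod 4063)
521 - 2815 = -2294 ≡ 1769 (mod 4063)

1769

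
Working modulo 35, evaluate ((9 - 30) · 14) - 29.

27

9 - 30 = -21 ≡ 14 (mod 35)
14 · 14 = 196 ≡ 21 (mod 35)
21 - 29 = -8 ≡ 27 (mod 35)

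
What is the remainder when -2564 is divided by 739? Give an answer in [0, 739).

392

-2564 = -4·739 + 392, so -2564 ≡ 392 (mod 739).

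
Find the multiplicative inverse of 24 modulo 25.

24

Run the extended Euclidean algorithm:
25 = 1*24 + 1
24 = 24*1 + 0
gcd(24, 25) = 1, so the inverse exists.
Back-substitute for 1:
1 = 1*25 − 1*24
So 24⁻¹ ≡ −1 ≡ 24 (mod 25).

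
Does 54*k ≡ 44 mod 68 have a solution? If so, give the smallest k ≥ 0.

gcd(54, 68) = 2, and 2 | 44, so solutions exist.
Divide through by 2: 27*k mod 34 = 22.
27⁻¹ ≡ 29 (mod 34).
k ≡ 29*22 ≡ 26 (mod 34).
The smallest non-negative solution is k = 26.

26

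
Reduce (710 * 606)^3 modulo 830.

430

710 * 606 = 430260 ≡ 320 (mod 830)
(320)^3 ≡ 430 (mod 830)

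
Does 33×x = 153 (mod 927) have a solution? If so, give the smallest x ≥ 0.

gcd(33, 927) = 3, and 3 | 153, so solutions exist.
Divide through by 3: 11×x ≡ 51 mod 309.
11⁻¹ ≡ 281 (mod 309).
x ≡ 281×51 ≡ 117 (mod 309).
The smallest non-negative solution is x = 117.

117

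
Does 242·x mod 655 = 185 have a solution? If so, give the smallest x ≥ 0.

gcd(242, 655) = 1, so a unique solution mod 655 exists.
242⁻¹ ≡ 203 (mod 655).
x ≡ 203·185 ≡ 220 (mod 655).

220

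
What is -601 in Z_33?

26

-601 = -19*33 + 26, so -601 ≡ 26 (mod 33).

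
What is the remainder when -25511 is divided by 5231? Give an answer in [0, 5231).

644

-25511 = -5*5231 + 644, so -25511 ≡ 644 (mod 5231).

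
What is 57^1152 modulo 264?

81

Compute successive squares:
57^1 ≡ 57 (mod 264)
57^2 ≡ 57^2 = 3249 ≡ 81 (mod 264)
57^4 ≡ 81^2 = 6561 ≡ 225 (mod 264)
57^8 ≡ 225^2 = 50625 ≡ 201 (mod 264)
57^16 ≡ 201^2 = 40401 ≡ 9 (mod 264)
57^32 ≡ 9^2 = 81 (mod 264)
57^64 ≡ 81^2 = 6561 ≡ 225 (mod 264)
57^128 ≡ 225^2 = 50625 ≡ 201 (mod 264)
57^256 ≡ 201^2 = 40401 ≡ 9 (mod 264)
57^512 ≡ 9^2 = 81 (mod 264)
57^1024 ≡ 81^2 = 6561 ≡ 225 (mod 264)
57^1152 = 57^1024 · 57^128 ≡ 225 · 201 (mod 264).
225 · 201 = 45225 ≡ 81 (mod 264).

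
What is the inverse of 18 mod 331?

Apply the Euclidean algorithm and back-substitute:
331 = 18·18 + 7
18 = 2·7 + 4
7 = 1·4 + 3
4 = 1·3 + 1
3 = 3·1 + 0
gcd(18, 331) = 1, so the inverse exists.
Bézout: 1 = −5·331 + 92·18.
So 18⁻¹ ≡ 92 (mod 331).

92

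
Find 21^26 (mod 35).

Compute successive squares:
26 in binary is 11010, i.e. 26 = 16 + 8 + 2.
21^1 ≡ 21 (mod 35)
21^2 ≡ 21^2 = 441 ≡ 21 (mod 35)
21^4 ≡ 21^2 = 441 ≡ 21 (mod 35)
21^8 ≡ 21^2 = 441 ≡ 21 (mod 35)
21^16 ≡ 21^2 = 441 ≡ 21 (mod 35)
21^26 = 21^16 · 21^8 · 21^2 ≡ 21 · 21 · 21 (mod 35).
Accumulate the product:
21 · 21 = 441 ≡ 21
21 · 21 = 441 ≡ 21

21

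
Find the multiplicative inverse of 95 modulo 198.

Run the extended Euclidean algorithm:
198 = 2*95 + 8
95 = 11*8 + 7
8 = 1*7 + 1
7 = 7*1 + 0
gcd(95, 198) = 1, so the inverse exists.
Bézout: 1 = 12*198 − 25*95.
So 95⁻¹ ≡ −25 ≡ 173 (mod 198).

173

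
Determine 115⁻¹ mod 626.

49

Apply the Euclidean algorithm and back-substitute:
626 = 5·115 + 51
115 = 2·51 + 13
51 = 3·13 + 12
13 = 1·12 + 1
12 = 12·1 + 0
gcd(115, 626) = 1, so the inverse exists.
Back-substitute for 1:
1 = 1·13 − 1·12
  = −1·51 + 4·13
  = 4·115 − 9·51
  = −9·626 + 49·115
So 115⁻¹ ≡ 49 (mod 626).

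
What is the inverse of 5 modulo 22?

9

By the extended Euclidean algorithm:
22 = 4*5 + 2
5 = 2*2 + 1
2 = 2*1 + 0
gcd(5, 22) = 1, so the inverse exists.
Back-substitute for 1:
1 = 1*5 − 2*2
  = −2*22 + 9*5
So 5⁻¹ ≡ 9 (mod 22).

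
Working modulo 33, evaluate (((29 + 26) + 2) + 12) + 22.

25

29 + 26 = 55 ≡ 22 (mod 33)
22 + 2 = 24
24 + 12 = 36 ≡ 3 (mod 33)
3 + 22 = 25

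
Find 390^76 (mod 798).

Using repeated squaring:
390^1 ≡ 390 (mod 798)
390^2 ≡ 390^2 = 152100 ≡ 480 (mod 798)
390^4 ≡ 480^2 = 230400 ≡ 576 (mod 798)
390^8 ≡ 576^2 = 331776 ≡ 606 (mod 798)
390^16 ≡ 606^2 = 367236 ≡ 156 (mod 798)
390^32 ≡ 156^2 = 24336 ≡ 396 (mod 798)
390^64 ≡ 396^2 = 156816 ≡ 408 (mod 798)
390^76 = 390^64 × 390^8 × 390^4 ≡ 408 × 606 × 576 (mod 798).
Accumulate the product:
408 × 606 = 247248 ≡ 666
666 × 576 = 383616 ≡ 576

576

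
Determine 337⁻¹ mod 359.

310

Run the extended Euclidean algorithm:
359 = 1·337 + 22
337 = 15·22 + 7
22 = 3·7 + 1
7 = 7·1 + 0
gcd(337, 359) = 1, so the inverse exists.
Bézout: 1 = 46·359 − 49·337.
So 337⁻¹ ≡ −49 ≡ 310 (mod 359).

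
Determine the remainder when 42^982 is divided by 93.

Compute successive squares:
982 in binary is 1111010110, i.e. 982 = 512 + 256 + 128 + 64 + 16 + 4 + 2.
42^1 ≡ 42 (mod 93)
42^2 ≡ 42^2 = 1764 ≡ 90 (mod 93)
42^4 ≡ 90^2 = 8100 ≡ 9 (mod 93)
42^8 ≡ 9^2 = 81 (mod 93)
42^16 ≡ 81^2 = 6561 ≡ 51 (mod 93)
42^32 ≡ 51^2 = 2601 ≡ 90 (mod 93)
42^64 ≡ 90^2 = 8100 ≡ 9 (mod 93)
42^128 ≡ 9^2 = 81 (mod 93)
42^256 ≡ 81^2 = 6561 ≡ 51 (mod 93)
42^512 ≡ 51^2 = 2601 ≡ 90 (mod 93)
42^982 = 42^512 × 42^256 × 42^128 × 42^64 × 42^16 × 42^4 × 42^2 ≡ 90 × 51 × 81 × 9 × 51 × 9 × 90 (mod 93).
Accumulate the product:
90 × 51 = 4590 ≡ 33
33 × 81 = 2673 ≡ 69
69 × 9 = 621 ≡ 63
63 × 51 = 3213 ≡ 51
51 × 9 = 459 ≡ 87
87 × 90 = 7830 ≡ 18

18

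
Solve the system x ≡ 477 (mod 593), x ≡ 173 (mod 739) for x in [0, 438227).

593⁻¹ mod 739: 593·329 ≡ 1 (mod 739), so 593⁻¹ ≡ 329.
x = 477 + 593·((173 − 477)·329 mod 739) = 477 + 593·488 = 289861.

289861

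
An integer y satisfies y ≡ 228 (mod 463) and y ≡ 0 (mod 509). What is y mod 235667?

463⁻¹ mod 509: 463*343 ≡ 1 (mod 509), so 463⁻¹ ≡ 343.
y = 228 + 463*((0 − 228)*343 mod 509) = 228 + 463*182 = 84494.
Check: 84494 mod 463 = 228, 84494 mod 509 = 0. ✓

84494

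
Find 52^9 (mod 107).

Using repeated squaring:
9 in binary is 1001, i.e. 9 = 8 + 1.
52^1 ≡ 52 (mod 107)
52^2 ≡ 52^2 = 2704 ≡ 29 (mod 107)
52^4 ≡ 29^2 = 841 ≡ 92 (mod 107)
52^8 ≡ 92^2 = 8464 ≡ 11 (mod 107)
52^9 = 52^8 · 52^1 ≡ 11 · 52 (mod 107).
11 · 52 = 572 ≡ 37 (mod 107).

37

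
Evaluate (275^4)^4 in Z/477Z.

364

(275)^4 ≡ 301 (mod 477)
(301)^4 ≡ 364 (mod 477)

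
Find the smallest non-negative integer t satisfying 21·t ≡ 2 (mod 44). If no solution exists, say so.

42

gcd(21, 44) = 1, so a unique solution mod 44 exists.
21⁻¹ ≡ 21 (mod 44).
t ≡ 21·2 ≡ 42 (mod 44).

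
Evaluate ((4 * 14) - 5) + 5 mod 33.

4 * 14 = 56 ≡ 23 (mod 33)
23 - 5 = 18
18 + 5 = 23

23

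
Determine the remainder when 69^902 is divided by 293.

902 in binary is 1110000110, i.e. 902 = 512 + 256 + 128 + 4 + 2.
69^1 ≡ 69 (mod 293)
69^2 ≡ 69^2 = 4761 ≡ 73 (mod 293)
69^4 ≡ 73^2 = 5329 ≡ 55 (mod 293)
69^8 ≡ 55^2 = 3025 ≡ 95 (mod 293)
69^16 ≡ 95^2 = 9025 ≡ 235 (mod 293)
69^32 ≡ 235^2 = 55225 ≡ 141 (mod 293)
69^64 ≡ 141^2 = 19881 ≡ 250 (mod 293)
69^128 ≡ 250^2 = 62500 ≡ 91 (mod 293)
69^256 ≡ 91^2 = 8281 ≡ 77 (mod 293)
69^512 ≡ 77^2 = 5929 ≡ 69 (mod 293)
69^902 = 69^512 * 69^256 * 69^128 * 69^4 * 69^2 ≡ 69 * 77 * 91 * 55 * 73 (mod 293).
Accumulate the product:
69 * 77 = 5313 ≡ 39
39 * 91 = 3549 ≡ 33
33 * 55 = 1815 ≡ 57
57 * 73 = 4161 ≡ 59

59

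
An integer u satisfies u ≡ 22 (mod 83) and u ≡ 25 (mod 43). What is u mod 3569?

3508

83⁻¹ mod 43: 83×14 ≡ 1 (mod 43), so 83⁻¹ ≡ 14.
u = 22 + 83×((25 − 22)×14 mod 43) = 22 + 83×42 = 3508.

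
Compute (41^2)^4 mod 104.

(41)^2 ≡ 17 (mod 104)
(17)^4 ≡ 9 (mod 104)

9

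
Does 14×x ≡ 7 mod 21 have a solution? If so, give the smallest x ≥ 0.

2

gcd(14, 21) = 7, and 7 | 7, so solutions exist.
Divide through by 7: 2×x ≡ 1 (mod 3).
2⁻¹ ≡ 2 (mod 3).
x ≡ 2×1 ≡ 2 (mod 3).
The smallest non-negative solution is x = 2.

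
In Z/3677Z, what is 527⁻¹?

Apply the Euclidean algorithm and back-substitute:
3677 = 6·527 + 515
527 = 1·515 + 12
515 = 42·12 + 11
12 = 1·11 + 1
11 = 11·1 + 0
gcd(527, 3677) = 1, so the inverse exists.
Back-substitute for 1:
1 = 1·12 − 1·11
  = −1·515 + 43·12
  = 43·527 − 44·515
  = −44·3677 + 307·527
So 527⁻¹ ≡ 307 (mod 3677).

307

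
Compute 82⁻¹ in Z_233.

54

By the extended Euclidean algorithm:
233 = 2×82 + 69
82 = 1×69 + 13
69 = 5×13 + 4
13 = 3×4 + 1
4 = 4×1 + 0
gcd(82, 233) = 1, so the inverse exists.
Back-substitute for 1:
1 = 1×13 − 3×4
  = −3×69 + 16×13
  = 16×82 − 19×69
  = −19×233 + 54×82
So 82⁻¹ ≡ 54 (mod 233).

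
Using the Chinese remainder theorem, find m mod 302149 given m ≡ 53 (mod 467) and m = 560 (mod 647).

467⁻¹ mod 647: 467·514 ≡ 1 (mod 647), so 467⁻¹ ≡ 514.
m = 53 + 467·((560 − 53)·514 mod 647) = 53 + 467·504 = 235421.
Check: 235421 mod 467 = 53, 235421 mod 647 = 560. ✓

235421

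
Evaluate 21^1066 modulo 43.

By square-and-multiply:
1066 in binary is 10000101010, i.e. 1066 = 1024 + 32 + 8 + 2.
21^1 ≡ 21 (mod 43)
21^2 ≡ 21^2 = 441 ≡ 11 (mod 43)
21^4 ≡ 11^2 = 121 ≡ 35 (mod 43)
21^8 ≡ 35^2 = 1225 ≡ 21 (mod 43)
21^16 ≡ 21^2 = 441 ≡ 11 (mod 43)
21^32 ≡ 11^2 = 121 ≡ 35 (mod 43)
21^64 ≡ 35^2 = 1225 ≡ 21 (mod 43)
21^128 ≡ 21^2 = 441 ≡ 11 (mod 43)
21^256 ≡ 11^2 = 121 ≡ 35 (mod 43)
21^512 ≡ 35^2 = 1225 ≡ 21 (mod 43)
21^1024 ≡ 21^2 = 441 ≡ 11 (mod 43)
21^1066 = 21^1024 × 21^32 × 21^8 × 21^2 ≡ 11 × 35 × 21 × 11 (mod 43).
Accumulate the product:
11 × 35 = 385 ≡ 41
41 × 21 = 861 ≡ 1
1 × 11 = 11

11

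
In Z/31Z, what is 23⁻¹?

Apply the Euclidean algorithm and back-substitute:
31 = 1*23 + 8
23 = 2*8 + 7
8 = 1*7 + 1
7 = 7*1 + 0
gcd(23, 31) = 1, so the inverse exists.
Back-substitute for 1:
1 = 1*8 − 1*7
  = −1*23 + 3*8
  = 3*31 − 4*23
So 23⁻¹ ≡ −4 ≡ 27 (mod 31).

27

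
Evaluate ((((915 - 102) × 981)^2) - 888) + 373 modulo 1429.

915 - 102 = 813
813 × 981 = 797553 ≡ 171 (mod 1429)
(171)^2 ≡ 661 (mod 1429)
661 - 888 = -227 ≡ 1202 (mod 1429)
1202 + 373 = 1575 ≡ 146 (mod 1429)

146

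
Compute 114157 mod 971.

550

114157 = 117·971 + 550, so 114157 ≡ 550 (mod 971).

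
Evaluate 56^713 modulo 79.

Compute successive squares:
713 in binary is 1011001001, i.e. 713 = 512 + 128 + 64 + 8 + 1.
56^1 ≡ 56 (mod 79)
56^2 ≡ 56^2 = 3136 ≡ 55 (mod 79)
56^4 ≡ 55^2 = 3025 ≡ 23 (mod 79)
56^8 ≡ 23^2 = 529 ≡ 55 (mod 79)
56^16 ≡ 55^2 = 3025 ≡ 23 (mod 79)
56^32 ≡ 23^2 = 529 ≡ 55 (mod 79)
56^64 ≡ 55^2 = 3025 ≡ 23 (mod 79)
56^128 ≡ 23^2 = 529 ≡ 55 (mod 79)
56^256 ≡ 55^2 = 3025 ≡ 23 (mod 79)
56^512 ≡ 23^2 = 529 ≡ 55 (mod 79)
56^713 = 56^512 * 56^128 * 56^64 * 56^8 * 56^1 ≡ 55 * 55 * 23 * 55 * 56 (mod 79).
Accumulate the product:
55 * 55 = 3025 ≡ 23
23 * 23 = 529 ≡ 55
55 * 55 = 3025 ≡ 23
23 * 56 = 1288 ≡ 24

24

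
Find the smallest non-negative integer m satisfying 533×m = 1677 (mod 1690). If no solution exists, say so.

gcd(533, 1690) = 13, and 13 | 1677, so solutions exist.
Divide through by 13: 41×m ≡ 129 mod 130.
41⁻¹ ≡ 111 (mod 130).
m ≡ 111×129 ≡ 19 (mod 130).
The smallest non-negative solution is m = 19.

19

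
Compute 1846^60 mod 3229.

60 in binary is 111100, i.e. 60 = 32 + 16 + 8 + 4.
1846^1 ≡ 1846 (mod 3229)
1846^2 ≡ 1846^2 = 3407716 ≡ 1121 (mod 3229)
1846^4 ≡ 1121^2 = 1256641 ≡ 560 (mod 3229)
1846^8 ≡ 560^2 = 313600 ≡ 387 (mod 3229)
1846^16 ≡ 387^2 = 149769 ≡ 1235 (mod 3229)
1846^32 ≡ 1235^2 = 1525225 ≡ 1137 (mod 3229)
1846^60 = 1846^32 * 1846^16 * 1846^8 * 1846^4 ≡ 1137 * 1235 * 387 * 560 (mod 3229).
Accumulate the product:
1137 * 1235 = 1404195 ≡ 2809
2809 * 387 = 1087083 ≡ 2139
2139 * 560 = 1197840 ≡ 3110

3110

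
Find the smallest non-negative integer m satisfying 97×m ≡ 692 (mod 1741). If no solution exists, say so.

gcd(97, 1741) = 1, so a unique solution mod 1741 exists.
97⁻¹ ≡ 700 (mod 1741).
m ≡ 700×692 ≡ 402 (mod 1741).

402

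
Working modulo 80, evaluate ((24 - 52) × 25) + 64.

4

24 - 52 = -28 ≡ 52 (mod 80)
52 × 25 = 1300 ≡ 20 (mod 80)
20 + 64 = 84 ≡ 4 (mod 80)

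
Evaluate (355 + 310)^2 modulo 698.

355 + 310 = 665
(665)^2 ≡ 391 (mod 698)

391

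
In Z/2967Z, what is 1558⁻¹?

916

By the extended Euclidean algorithm:
2967 = 1·1558 + 1409
1558 = 1·1409 + 149
1409 = 9·149 + 68
149 = 2·68 + 13
68 = 5·13 + 3
13 = 4·3 + 1
3 = 3·1 + 0
gcd(1558, 2967) = 1, so the inverse exists.
Bézout: 1 = −481·2967 + 916·1558.
So 1558⁻¹ ≡ 916 (mod 2967).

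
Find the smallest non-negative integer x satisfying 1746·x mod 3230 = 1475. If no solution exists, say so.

gcd(1746, 3230) = 2, and 2 does not divide 1475.
So the congruence has no solution.

no solution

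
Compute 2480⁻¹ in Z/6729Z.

By the extended Euclidean algorithm:
6729 = 2×2480 + 1769
2480 = 1×1769 + 711
1769 = 2×711 + 347
711 = 2×347 + 17
347 = 20×17 + 7
17 = 2×7 + 3
7 = 2×3 + 1
3 = 3×1 + 0
gcd(2480, 6729) = 1, so the inverse exists.
Back-substitute for 1:
1 = 1×7 − 2×3
  = −2×17 + 5×7
  = 5×347 − 102×17
  = −102×711 + 209×347
  = 209×1769 − 520×711
  = −520×2480 + 729×1769
  = 729×6729 − 1978×2480
So 2480⁻¹ ≡ −1978 ≡ 4751 (mod 6729).

4751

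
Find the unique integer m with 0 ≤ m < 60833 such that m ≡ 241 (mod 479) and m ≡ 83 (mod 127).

28023

479⁻¹ mod 127: 479*35 ≡ 1 (mod 127), so 479⁻¹ ≡ 35.
m = 241 + 479*((83 − 241)*35 mod 127) = 241 + 479*58 = 28023.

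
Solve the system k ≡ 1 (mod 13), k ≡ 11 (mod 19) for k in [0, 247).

13⁻¹ mod 19: 13*3 ≡ 1 (mod 19), so 13⁻¹ ≡ 3.
k = 1 + 13*((11 − 1)*3 mod 19) = 1 + 13*11 = 144.
Check: 144 mod 13 = 1, 144 mod 19 = 11. ✓

144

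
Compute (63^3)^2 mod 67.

(63)^3 ≡ 3 (mod 67)
(3)^2 ≡ 9 (mod 67)

9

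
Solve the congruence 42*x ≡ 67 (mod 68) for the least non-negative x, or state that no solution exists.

gcd(42, 68) = 2, and 2 does not divide 67.
So the congruence has no solution.

no solution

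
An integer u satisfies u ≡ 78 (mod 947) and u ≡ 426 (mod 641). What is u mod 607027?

584377

947⁻¹ mod 641: 947·442 ≡ 1 (mod 641), so 947⁻¹ ≡ 442.
u = 78 + 947·((426 − 78)·442 mod 641) = 78 + 947·617 = 584377.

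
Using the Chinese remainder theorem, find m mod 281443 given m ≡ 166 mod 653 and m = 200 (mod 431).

111829

653⁻¹ mod 431: 653·398 ≡ 1 (mod 431), so 653⁻¹ ≡ 398.
m = 166 + 653·((200 − 166)·398 mod 431) = 166 + 653·171 = 111829.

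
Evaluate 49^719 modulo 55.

719 in binary is 1011001111, i.e. 719 = 512 + 128 + 64 + 8 + 4 + 2 + 1.
49^1 ≡ 49 (mod 55)
49^2 ≡ 49^2 = 2401 ≡ 36 (mod 55)
49^4 ≡ 36^2 = 1296 ≡ 31 (mod 55)
49^8 ≡ 31^2 = 961 ≡ 26 (mod 55)
49^16 ≡ 26^2 = 676 ≡ 16 (mod 55)
49^32 ≡ 16^2 = 256 ≡ 36 (mod 55)
49^64 ≡ 36^2 = 1296 ≡ 31 (mod 55)
49^128 ≡ 31^2 = 961 ≡ 26 (mod 55)
49^256 ≡ 26^2 = 676 ≡ 16 (mod 55)
49^512 ≡ 16^2 = 256 ≡ 36 (mod 55)
49^719 = 49^512 · 49^128 · 49^64 · 49^8 · 49^4 · 49^2 · 49^1 ≡ 36 · 26 · 31 · 26 · 31 · 36 · 49 (mod 55).
Accumulate the product:
36 · 26 = 936 ≡ 1
1 · 31 = 31
31 · 26 = 806 ≡ 36
36 · 31 = 1116 ≡ 16
16 · 36 = 576 ≡ 26
26 · 49 = 1274 ≡ 9

9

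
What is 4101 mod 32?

4101 = 128·32 + 5, so 4101 ≡ 5 (mod 32).

5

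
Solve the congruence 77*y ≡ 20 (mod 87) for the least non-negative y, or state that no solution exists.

gcd(77, 87) = 1, so a unique solution mod 87 exists.
77⁻¹ ≡ 26 (mod 87).
y ≡ 26*20 ≡ 85 (mod 87).

85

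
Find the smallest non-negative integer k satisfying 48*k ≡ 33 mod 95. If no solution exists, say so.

gcd(48, 95) = 1, so a unique solution mod 95 exists.
48⁻¹ ≡ 2 (mod 95).
k ≡ 2*33 ≡ 66 (mod 95).

66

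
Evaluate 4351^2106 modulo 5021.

Compute successive squares:
2106 in binary is 100000111010, i.e. 2106 = 2048 + 32 + 16 + 8 + 2.
4351^1 ≡ 4351 (mod 5021)
4351^2 ≡ 4351^2 = 18931201 ≡ 2031 (mod 5021)
4351^4 ≡ 2031^2 = 4124961 ≡ 2720 (mod 5021)
4351^8 ≡ 2720^2 = 7398400 ≡ 2467 (mod 5021)
4351^16 ≡ 2467^2 = 6086089 ≡ 637 (mod 5021)
4351^32 ≡ 637^2 = 405769 ≡ 4089 (mod 5021)
4351^64 ≡ 4089^2 = 16719921 ≡ 5012 (mod 5021)
4351^128 ≡ 5012^2 = 25120144 ≡ 81 (mod 5021)
4351^256 ≡ 81^2 = 6561 ≡ 1540 (mod 5021)
4351^512 ≡ 1540^2 = 2371600 ≡ 1688 (mod 5021)
4351^1024 ≡ 1688^2 = 2849344 ≡ 2437 (mod 5021)
4351^2048 ≡ 2437^2 = 5938969 ≡ 4147 (mod 5021)
4351^2106 = 4351^2048 · 4351^32 · 4351^16 · 4351^8 · 4351^2 ≡ 4147 · 4089 · 637 · 2467 · 2031 (mod 5021).
Accumulate the product:
4147 · 4089 = 16957083 ≡ 1166
1166 · 637 = 742742 ≡ 4655
4655 · 2467 = 11483885 ≡ 858
858 · 2031 = 1742598 ≡ 311

311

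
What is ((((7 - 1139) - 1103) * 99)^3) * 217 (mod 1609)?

7 - 1139 = -1132 ≡ 477 (mod 1609)
477 - 1103 = -626 ≡ 983 (mod 1609)
983 * 99 = 97317 ≡ 777 (mod 1609)
(777)^3 ≡ 1528 (mod 1609)
1528 * 217 = 331576 ≡ 122 (mod 1609)

122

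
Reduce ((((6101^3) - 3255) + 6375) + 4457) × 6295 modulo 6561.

2251

(6101)^3 ≡ 2996 (mod 6561)
2996 - 3255 = -259 ≡ 6302 (mod 6561)
6302 + 6375 = 12677 ≡ 6116 (mod 6561)
6116 + 4457 = 10573 ≡ 4012 (mod 6561)
4012 × 6295 = 25255540 ≡ 2251 (mod 6561)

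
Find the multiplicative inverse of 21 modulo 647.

493

647 = 30*21 + 17
21 = 1*17 + 4
17 = 4*4 + 1
4 = 4*1 + 0
gcd(21, 647) = 1, so the inverse exists.
Back-substitute for 1:
1 = 1*17 − 4*4
  = −4*21 + 5*17
  = 5*647 − 154*21
So 21⁻¹ ≡ −154 ≡ 493 (mod 647).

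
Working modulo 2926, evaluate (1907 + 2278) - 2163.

1907 + 2278 = 4185 ≡ 1259 (mod 2926)
1259 - 2163 = -904 ≡ 2022 (mod 2926)

2022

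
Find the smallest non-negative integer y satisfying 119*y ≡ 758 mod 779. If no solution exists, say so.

733

gcd(119, 779) = 1, so a unique solution mod 779 exists.
119⁻¹ ≡ 707 (mod 779).
y ≡ 707*758 ≡ 733 (mod 779).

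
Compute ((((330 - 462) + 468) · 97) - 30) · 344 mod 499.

330 - 462 = -132 ≡ 367 (mod 499)
367 + 468 = 835 ≡ 336 (mod 499)
336 · 97 = 32592 ≡ 157 (mod 499)
157 - 30 = 127
127 · 344 = 43688 ≡ 275 (mod 499)

275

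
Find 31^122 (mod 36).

25

Using repeated squaring:
31^1 ≡ 31 (mod 36)
31^2 ≡ 31^2 = 961 ≡ 25 (mod 36)
31^4 ≡ 25^2 = 625 ≡ 13 (mod 36)
31^8 ≡ 13^2 = 169 ≡ 25 (mod 36)
31^16 ≡ 25^2 = 625 ≡ 13 (mod 36)
31^32 ≡ 13^2 = 169 ≡ 25 (mod 36)
31^64 ≡ 25^2 = 625 ≡ 13 (mod 36)
31^122 = 31^64 * 31^32 * 31^16 * 31^8 * 31^2 ≡ 13 * 25 * 13 * 25 * 25 (mod 36).
Accumulate the product:
13 * 25 = 325 ≡ 1
1 * 13 = 13
13 * 25 = 325 ≡ 1
1 * 25 = 25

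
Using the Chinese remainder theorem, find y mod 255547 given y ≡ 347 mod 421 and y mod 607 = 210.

2031

421⁻¹ mod 607: 421×62 ≡ 1 (mod 607), so 421⁻¹ ≡ 62.
y = 347 + 421×((210 − 347)×62 mod 607) = 347 + 421×4 = 2031.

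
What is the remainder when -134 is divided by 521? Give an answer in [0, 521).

-134 = -1×521 + 387, so -134 ≡ 387 (mod 521).

387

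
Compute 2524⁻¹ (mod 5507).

5507 = 2×2524 + 459
2524 = 5×459 + 229
459 = 2×229 + 1
229 = 229×1 + 0
gcd(2524, 5507) = 1, so the inverse exists.
Back-substitute for 1:
1 = 1×459 − 2×229
  = −2×2524 + 11×459
  = 11×5507 − 24×2524
So 2524⁻¹ ≡ −24 ≡ 5483 (mod 5507).

5483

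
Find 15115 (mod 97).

80

15115 = 155*97 + 80, so 15115 ≡ 80 (mod 97).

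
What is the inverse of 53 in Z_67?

43

By the extended Euclidean algorithm:
67 = 1·53 + 14
53 = 3·14 + 11
14 = 1·11 + 3
11 = 3·3 + 2
3 = 1·2 + 1
2 = 2·1 + 0
gcd(53, 67) = 1, so the inverse exists.
Back-substitute for 1:
1 = 1·3 − 1·2
  = −1·11 + 4·3
  = 4·14 − 5·11
  = −5·53 + 19·14
  = 19·67 − 24·53
So 53⁻¹ ≡ −24 ≡ 43 (mod 67).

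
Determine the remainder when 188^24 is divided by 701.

24 in binary is 11000, i.e. 24 = 16 + 8.
188^1 ≡ 188 (mod 701)
188^2 ≡ 188^2 = 35344 ≡ 294 (mod 701)
188^4 ≡ 294^2 = 86436 ≡ 213 (mod 701)
188^8 ≡ 213^2 = 45369 ≡ 505 (mod 701)
188^16 ≡ 505^2 = 255025 ≡ 562 (mod 701)
188^24 = 188^16 × 188^8 ≡ 562 × 505 (mod 701).
562 × 505 = 283810 ≡ 606 (mod 701).

606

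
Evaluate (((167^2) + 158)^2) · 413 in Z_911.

(167)^2 ≡ 559 (mod 911)
559 + 158 = 717
(717)^2 ≡ 285 (mod 911)
285 · 413 = 117705 ≡ 186 (mod 911)

186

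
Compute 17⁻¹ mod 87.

41

87 = 5·17 + 2
17 = 8·2 + 1
2 = 2·1 + 0
gcd(17, 87) = 1, so the inverse exists.
Bézout: 1 = −8·87 + 41·17.
So 17⁻¹ ≡ 41 (mod 87).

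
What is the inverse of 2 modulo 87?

By the extended Euclidean algorithm:
87 = 43*2 + 1
2 = 2*1 + 0
gcd(2, 87) = 1, so the inverse exists.
Back-substitute for 1:
1 = 1*87 − 43*2
So 2⁻¹ ≡ −43 ≡ 44 (mod 87).

44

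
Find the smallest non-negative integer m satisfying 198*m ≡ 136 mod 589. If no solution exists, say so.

gcd(198, 589) = 1, so a unique solution mod 589 exists.
198⁻¹ ≡ 354 (mod 589).
m ≡ 354*136 ≡ 435 (mod 589).

435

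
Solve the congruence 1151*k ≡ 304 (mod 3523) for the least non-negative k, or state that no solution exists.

3208

gcd(1151, 3523) = 1, so a unique solution mod 3523 exists.
1151⁻¹ ≡ 3070 (mod 3523).
k ≡ 3070*304 ≡ 3208 (mod 3523).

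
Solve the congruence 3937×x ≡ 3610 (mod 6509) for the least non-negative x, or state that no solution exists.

4893

gcd(3937, 6509) = 1, so a unique solution mod 6509 exists.
3937⁻¹ ≡ 2513 (mod 6509).
x ≡ 2513×3610 ≡ 4893 (mod 6509).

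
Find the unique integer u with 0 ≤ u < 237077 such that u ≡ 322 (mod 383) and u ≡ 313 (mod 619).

383⁻¹ mod 619: 383·459 ≡ 1 (mod 619), so 383⁻¹ ≡ 459.
u = 322 + 383·((313 − 322)·459 mod 619) = 322 + 383·202 = 77688.

77688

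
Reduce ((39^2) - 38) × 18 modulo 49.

38

(39)^2 ≡ 2 (mod 49)
2 - 38 = -36 ≡ 13 (mod 49)
13 × 18 = 234 ≡ 38 (mod 49)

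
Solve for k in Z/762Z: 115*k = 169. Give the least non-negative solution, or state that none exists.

187

gcd(115, 762) = 1, so a unique solution mod 762 exists.
115⁻¹ ≡ 709 (mod 762).
k ≡ 709*169 ≡ 187 (mod 762).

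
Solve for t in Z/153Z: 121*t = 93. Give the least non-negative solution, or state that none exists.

21

gcd(121, 153) = 1, so a unique solution mod 153 exists.
121⁻¹ ≡ 43 (mod 153).
t ≡ 43*93 ≡ 21 (mod 153).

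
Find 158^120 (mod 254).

76

By square-and-multiply:
120 in binary is 1111000, i.e. 120 = 64 + 32 + 16 + 8.
158^1 ≡ 158 (mod 254)
158^2 ≡ 158^2 = 24964 ≡ 72 (mod 254)
158^4 ≡ 72^2 = 5184 ≡ 104 (mod 254)
158^8 ≡ 104^2 = 10816 ≡ 148 (mod 254)
158^16 ≡ 148^2 = 21904 ≡ 60 (mod 254)
158^32 ≡ 60^2 = 3600 ≡ 44 (mod 254)
158^64 ≡ 44^2 = 1936 ≡ 158 (mod 254)
158^120 = 158^64 * 158^32 * 158^16 * 158^8 ≡ 158 * 44 * 60 * 148 (mod 254).
Accumulate the product:
158 * 44 = 6952 ≡ 94
94 * 60 = 5640 ≡ 52
52 * 148 = 7696 ≡ 76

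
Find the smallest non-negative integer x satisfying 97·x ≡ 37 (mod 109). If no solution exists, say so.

6

gcd(97, 109) = 1, so a unique solution mod 109 exists.
97⁻¹ ≡ 9 (mod 109).
x ≡ 9·37 ≡ 6 (mod 109).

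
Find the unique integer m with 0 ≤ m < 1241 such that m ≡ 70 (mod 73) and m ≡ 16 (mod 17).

1019

73⁻¹ mod 17: 73·7 ≡ 1 (mod 17), so 73⁻¹ ≡ 7.
m = 70 + 73·((16 − 70)·7 mod 17) = 70 + 73·13 = 1019.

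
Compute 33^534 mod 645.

534 in binary is 1000010110, i.e. 534 = 512 + 16 + 4 + 2.
33^1 ≡ 33 (mod 645)
33^2 ≡ 33^2 = 1089 ≡ 444 (mod 645)
33^4 ≡ 444^2 = 197136 ≡ 411 (mod 645)
33^8 ≡ 411^2 = 168921 ≡ 576 (mod 645)
33^16 ≡ 576^2 = 331776 ≡ 246 (mod 645)
33^32 ≡ 246^2 = 60516 ≡ 531 (mod 645)
33^64 ≡ 531^2 = 281961 ≡ 96 (mod 645)
33^128 ≡ 96^2 = 9216 ≡ 186 (mod 645)
33^256 ≡ 186^2 = 34596 ≡ 411 (mod 645)
33^512 ≡ 411^2 = 168921 ≡ 576 (mod 645)
33^534 = 33^512 × 33^16 × 33^4 × 33^2 ≡ 576 × 246 × 411 × 444 (mod 645).
Accumulate the product:
576 × 246 = 141696 ≡ 441
441 × 411 = 181251 ≡ 6
6 × 444 = 2664 ≡ 84

84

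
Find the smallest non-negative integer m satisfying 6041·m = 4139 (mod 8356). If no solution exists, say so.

5463

gcd(6041, 8356) = 1, so a unique solution mod 8356 exists.
6041⁻¹ ≡ 6609 (mod 8356).
m ≡ 6609·4139 ≡ 5463 (mod 8356).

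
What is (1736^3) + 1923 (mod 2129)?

1256

(1736)^3 ≡ 1462 (mod 2129)
1462 + 1923 = 3385 ≡ 1256 (mod 2129)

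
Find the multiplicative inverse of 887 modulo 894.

383

Run the extended Euclidean algorithm:
894 = 1*887 + 7
887 = 126*7 + 5
7 = 1*5 + 2
5 = 2*2 + 1
2 = 2*1 + 0
gcd(887, 894) = 1, so the inverse exists.
Back-substitute for 1:
1 = 1*5 − 2*2
  = −2*7 + 3*5
  = 3*887 − 380*7
  = −380*894 + 383*887
So 887⁻¹ ≡ 383 (mod 894).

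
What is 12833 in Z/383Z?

12833 = 33*383 + 194, so 12833 ≡ 194 (mod 383).

194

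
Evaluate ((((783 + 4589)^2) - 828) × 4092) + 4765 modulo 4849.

783 + 4589 = 5372 ≡ 523 (mod 4849)
(523)^2 ≡ 1985 (mod 4849)
1985 - 828 = 1157
1157 × 4092 = 4734444 ≡ 1820 (mod 4849)
1820 + 4765 = 6585 ≡ 1736 (mod 4849)

1736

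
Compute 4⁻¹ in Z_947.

237

947 = 236×4 + 3
4 = 1×3 + 1
3 = 3×1 + 0
gcd(4, 947) = 1, so the inverse exists.
Bézout: 1 = −1×947 + 237×4.
So 4⁻¹ ≡ 237 (mod 947).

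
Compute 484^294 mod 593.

294 in binary is 100100110, i.e. 294 = 256 + 32 + 4 + 2.
484^1 ≡ 484 (mod 593)
484^2 ≡ 484^2 = 234256 ≡ 21 (mod 593)
484^4 ≡ 21^2 = 441 (mod 593)
484^8 ≡ 441^2 = 194481 ≡ 570 (mod 593)
484^16 ≡ 570^2 = 324900 ≡ 529 (mod 593)
484^32 ≡ 529^2 = 279841 ≡ 538 (mod 593)
484^64 ≡ 538^2 = 289444 ≡ 60 (mod 593)
484^128 ≡ 60^2 = 3600 ≡ 42 (mod 593)
484^256 ≡ 42^2 = 1764 ≡ 578 (mod 593)
484^294 = 484^256 × 484^32 × 484^4 × 484^2 ≡ 578 × 538 × 441 × 21 (mod 593).
Accumulate the product:
578 × 538 = 310964 ≡ 232
232 × 441 = 102312 ≡ 316
316 × 21 = 6636 ≡ 113

113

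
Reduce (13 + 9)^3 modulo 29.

5

13 + 9 = 22
(22)^3 ≡ 5 (mod 29)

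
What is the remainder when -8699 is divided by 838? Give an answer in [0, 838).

519

-8699 = -11·838 + 519, so -8699 ≡ 519 (mod 838).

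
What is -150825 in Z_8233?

-150825 = -19×8233 + 5602, so -150825 ≡ 5602 (mod 8233).

5602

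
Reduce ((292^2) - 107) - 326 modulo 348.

(292)^2 ≡ 4 (mod 348)
4 - 107 = -103 ≡ 245 (mod 348)
245 - 326 = -81 ≡ 267 (mod 348)

267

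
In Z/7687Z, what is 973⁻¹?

2536

7687 = 7·973 + 876
973 = 1·876 + 97
876 = 9·97 + 3
97 = 32·3 + 1
3 = 3·1 + 0
gcd(973, 7687) = 1, so the inverse exists.
Bézout: 1 = −321·7687 + 2536·973.
So 973⁻¹ ≡ 2536 (mod 7687).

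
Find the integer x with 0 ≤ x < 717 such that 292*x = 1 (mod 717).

717 = 2·292 + 133
292 = 2·133 + 26
133 = 5·26 + 3
26 = 8·3 + 2
3 = 1·2 + 1
2 = 2·1 + 0
gcd(292, 717) = 1, so the inverse exists.
Bézout: 1 = 101·717 − 248·292.
So 292⁻¹ ≡ −248 ≡ 469 (mod 717).

469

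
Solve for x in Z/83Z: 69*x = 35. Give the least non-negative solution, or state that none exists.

gcd(69, 83) = 1, so a unique solution mod 83 exists.
69⁻¹ ≡ 77 (mod 83).
x ≡ 77*35 ≡ 39 (mod 83).

39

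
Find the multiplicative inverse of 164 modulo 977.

280

By the extended Euclidean algorithm:
977 = 5·164 + 157
164 = 1·157 + 7
157 = 22·7 + 3
7 = 2·3 + 1
3 = 3·1 + 0
gcd(164, 977) = 1, so the inverse exists.
Bézout: 1 = −47·977 + 280·164.
So 164⁻¹ ≡ 280 (mod 977).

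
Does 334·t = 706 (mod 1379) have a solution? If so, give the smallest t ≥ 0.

gcd(334, 1379) = 1, so a unique solution mod 1379 exists.
334⁻¹ ≡ 962 (mod 1379).
t ≡ 962·706 ≡ 704 (mod 1379).

704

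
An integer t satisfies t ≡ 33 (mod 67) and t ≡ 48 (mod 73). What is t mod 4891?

67⁻¹ mod 73: 67*12 ≡ 1 (mod 73), so 67⁻¹ ≡ 12.
t = 33 + 67*((48 − 33)*12 mod 73) = 33 + 67*34 = 2311.

2311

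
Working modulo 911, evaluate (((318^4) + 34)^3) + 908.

247

(318)^4 ≡ 9 (mod 911)
9 + 34 = 43
(43)^3 ≡ 250 (mod 911)
250 + 908 = 1158 ≡ 247 (mod 911)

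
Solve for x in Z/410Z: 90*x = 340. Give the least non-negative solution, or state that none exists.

22

gcd(90, 410) = 10, and 10 | 340, so solutions exist.
Divide through by 10: 9*x mod 41 = 34.
9⁻¹ ≡ 32 (mod 41).
x ≡ 32*34 ≡ 22 (mod 41).
The smallest non-negative solution is x = 22.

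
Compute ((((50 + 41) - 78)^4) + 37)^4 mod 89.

87

50 + 41 = 91 ≡ 2 (mod 89)
2 - 78 = -76 ≡ 13 (mod 89)
(13)^4 ≡ 81 (mod 89)
81 + 37 = 118 ≡ 29 (mod 89)
(29)^4 ≡ 87 (mod 89)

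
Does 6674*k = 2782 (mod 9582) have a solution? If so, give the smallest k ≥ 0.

4220

gcd(6674, 9582) = 2, and 2 | 2782, so solutions exist.
Divide through by 2: 3337*k ≡ 1391 (mod 4791).
3337⁻¹ ≡ 3127 (mod 4791).
k ≡ 3127*1391 ≡ 4220 (mod 4791).
The smallest non-negative solution is k = 4220.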